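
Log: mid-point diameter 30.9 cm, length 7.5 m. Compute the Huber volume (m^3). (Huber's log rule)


Huber: V = Am * L,  Am = pi*(Dm/200)^2
Am = pi*(30.9/200)^2 = 0.074991 m^2
V = 0.074991*7.5 = 0.5624 m^3

0.5624


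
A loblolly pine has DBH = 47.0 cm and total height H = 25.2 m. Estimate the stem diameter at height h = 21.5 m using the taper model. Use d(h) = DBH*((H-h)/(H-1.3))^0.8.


Taper: d(h) = DBH * ((H - h) / (H - 1.3))^0.8
Numerator = H - h = 25.2 - 21.5 = 3.7 m
Denominator = H - 1.3 = 25.2 - 1.3 = 23.9 m
Ratio = 3.7 / 23.9 = 0.15481
d = 47.0 * 0.15481^0.8 = 10.6 cm

10.6


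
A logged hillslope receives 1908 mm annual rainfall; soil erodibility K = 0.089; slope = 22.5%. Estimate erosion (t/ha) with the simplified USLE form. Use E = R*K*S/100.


Formula: E = R * K * S / 100  (simplified USLE)
R * K = 1908 * 0.089 = 169.812
E = 169.812 * 22.5 / 100 = 38.21 t/ha

38.21


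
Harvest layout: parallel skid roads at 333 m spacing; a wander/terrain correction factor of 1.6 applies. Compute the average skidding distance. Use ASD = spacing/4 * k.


Formula: ASD = (spacing / 4) * correction
Uncorrected distance = spacing / 4 = 333 / 4 = 83.25 m
ASD = 83.25 * 1.6 = 133 m

133


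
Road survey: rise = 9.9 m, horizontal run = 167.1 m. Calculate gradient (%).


Formula: Gradient = rise / run * 100
Gradient = 9.9 / 167.1 * 100 = 5.9%

5.9


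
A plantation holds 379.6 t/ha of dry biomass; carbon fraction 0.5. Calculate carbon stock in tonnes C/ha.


Formula: Carbon Stock = Biomass * Carbon Fraction
C = 379.6 t/ha * 0.5
C = 189.8 t C/ha

189.8


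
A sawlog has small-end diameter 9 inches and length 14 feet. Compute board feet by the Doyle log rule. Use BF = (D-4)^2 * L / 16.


Doyle: BF = (D - 4)^2 * L / 16
Adjusted diameter = 9 - 4 = 5 in
(D-4)^2 = 5^2 = 25
BF = 25 * 14 / 16 = 22 BF

22


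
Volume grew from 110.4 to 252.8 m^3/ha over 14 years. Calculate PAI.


Formula: PAI = (V_T2 - V_T1) / (T2 - T1)
Volume increment = 252.8 - 110.4 = 142.4 m^3/ha
PAI = 142.4 / 14 = 10.17 m^3/ha/year

10.17


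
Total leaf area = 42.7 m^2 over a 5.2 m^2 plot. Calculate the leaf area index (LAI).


Formula: LAI = total leaf area / ground area  (dimensionless)
LAI = 42.7 m^2 / 5.2 m^2
LAI = 8.21

8.21


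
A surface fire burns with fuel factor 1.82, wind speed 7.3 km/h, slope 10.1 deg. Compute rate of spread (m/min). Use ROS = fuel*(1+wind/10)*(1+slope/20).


Formula: ROS = fuel * (1 + wind/10) * (1 + slope/20)
Wind factor = 1 + 7.3/10 = 1.73
Slope factor = 1 + 10.1/20 = 1.505
ROS = 1.82 * 1.73 * 1.505 = 4.74 m/min

4.74


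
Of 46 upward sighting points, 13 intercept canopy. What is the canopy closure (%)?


Formula: Canopy closure = covered points / total points * 100
Closure = 13 / 46 * 100
Closure = 0.2826 * 100 = 28.3%

28.3


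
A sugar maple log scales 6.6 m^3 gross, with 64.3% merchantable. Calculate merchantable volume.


Formula: MV = V_total * (merchantable_pct / 100)
Merchantable fraction = 64.3% / 100 = 0.643
MV = 6.6 m^3 * 0.643 = 4.244 m^3

4.244


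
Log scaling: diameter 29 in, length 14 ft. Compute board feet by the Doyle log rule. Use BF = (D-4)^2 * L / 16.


Doyle: BF = (D - 4)^2 * L / 16
Adjusted diameter = 29 - 4 = 25 in
(D-4)^2 = 25^2 = 625
BF = 625 * 14 / 16 = 547 BF

547


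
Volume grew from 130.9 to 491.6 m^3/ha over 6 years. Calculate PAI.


Formula: PAI = (V_T2 - V_T1) / (T2 - T1)
Volume increment = 491.6 - 130.9 = 360.7 m^3/ha
PAI = 360.7 / 6 = 60.12 m^3/ha/year

60.12


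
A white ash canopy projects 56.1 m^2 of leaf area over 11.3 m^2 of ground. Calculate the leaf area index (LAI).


Formula: LAI = total leaf area / ground area  (dimensionless)
LAI = 56.1 m^2 / 11.3 m^2
LAI = 4.96

4.96


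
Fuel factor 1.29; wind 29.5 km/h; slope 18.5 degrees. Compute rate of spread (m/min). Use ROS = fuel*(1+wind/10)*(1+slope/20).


Formula: ROS = fuel * (1 + wind/10) * (1 + slope/20)
Wind factor = 1 + 29.5/10 = 3.95
Slope factor = 1 + 18.5/20 = 1.925
ROS = 1.29 * 3.95 * 1.925 = 9.81 m/min

9.81


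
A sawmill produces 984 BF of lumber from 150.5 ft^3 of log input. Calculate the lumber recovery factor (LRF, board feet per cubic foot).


Formula: LRF = Lumber Output (BF) / Log Input (ft^3)
LRF = 984 BF / 150.5 ft^3
LRF = 6.54 BF/ft^3

6.54


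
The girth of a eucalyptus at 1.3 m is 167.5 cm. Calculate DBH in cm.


Formula: DBH = C / pi
DBH = 167.5 / pi
pi = 3.14159...
DBH = 53.3 cm

53.3


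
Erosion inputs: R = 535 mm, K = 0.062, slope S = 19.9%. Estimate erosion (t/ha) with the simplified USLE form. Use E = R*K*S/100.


Formula: E = R * K * S / 100  (simplified USLE)
R * K = 535 * 0.062 = 33.17
E = 33.17 * 19.9 / 100 = 6.6 t/ha

6.6


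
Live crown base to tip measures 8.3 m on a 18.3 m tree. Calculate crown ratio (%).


Formula: Crown Ratio = (Crown Length / Total Height) * 100
CR = (8.3 m / 18.3 m) * 100
CR = 0.4536 * 100 = 45.4%

45.4


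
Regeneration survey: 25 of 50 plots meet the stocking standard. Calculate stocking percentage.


Formula: Stocking % = stocked plots / total plots * 100
Stocking = 25 / 50 * 100
Stocking = 0.5 * 100 = 50.0%

50.0


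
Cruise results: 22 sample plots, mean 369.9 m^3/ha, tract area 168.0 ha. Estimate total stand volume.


Formula: Total Volume = Mean Volume per ha * Total Area
Total Volume = 369.9 m^3/ha * 168.0 ha
Total Volume = 62143 m^3

62143


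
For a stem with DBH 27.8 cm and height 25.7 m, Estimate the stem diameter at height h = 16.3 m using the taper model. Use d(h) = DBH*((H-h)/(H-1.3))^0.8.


Taper: d(h) = DBH * ((H - h) / (H - 1.3))^0.8
Numerator = H - h = 25.7 - 16.3 = 9.4 m
Denominator = H - 1.3 = 25.7 - 1.3 = 24.4 m
Ratio = 9.4 / 24.4 = 0.38525
d = 27.8 * 0.38525^0.8 = 13.0 cm

13.0


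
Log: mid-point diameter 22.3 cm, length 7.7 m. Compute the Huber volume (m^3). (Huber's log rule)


Huber: V = Am * L,  Am = pi*(Dm/200)^2
Am = pi*(22.3/200)^2 = 0.039057 m^2
V = 0.039057*7.7 = 0.3007 m^3

0.3007


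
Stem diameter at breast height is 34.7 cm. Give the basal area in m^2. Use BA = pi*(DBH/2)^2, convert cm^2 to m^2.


Formula: BA = pi * (DBH/2)^2 / 10000  (cm^2 to m^2)
Radius = DBH/2 = 34.7/2 = 17.35 cm
BA = pi * 17.35^2 / 10000
   = 945.6901 cm^2 / 10000
   = 0.0946 m^2

0.0946


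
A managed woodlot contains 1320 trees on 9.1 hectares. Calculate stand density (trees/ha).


Formula: Stand Density = N_trees / Area_ha
Density = 1320 trees / 9.1 ha
Density = 145 trees/ha

145


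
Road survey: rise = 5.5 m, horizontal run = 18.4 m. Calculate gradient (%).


Formula: Gradient = rise / run * 100
Gradient = 5.5 / 18.4 * 100 = 29.9%

29.9


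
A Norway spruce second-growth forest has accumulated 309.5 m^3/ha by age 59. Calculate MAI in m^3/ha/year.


Formula: MAI = Total Volume / Stand Age
MAI = 309.5 m^3/ha / 59 years
MAI = 5.25 m^3/ha/year

5.25


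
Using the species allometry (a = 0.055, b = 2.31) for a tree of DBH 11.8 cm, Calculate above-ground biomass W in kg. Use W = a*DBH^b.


Formula: W = a * DBH^b  (allometric power law)
DBH^b = 11.8^2.31 = 299.2591
W = 0.055 * 299.2591 = 16.5 kg

16.5


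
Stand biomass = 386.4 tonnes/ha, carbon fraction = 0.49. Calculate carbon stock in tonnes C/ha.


Formula: Carbon Stock = Biomass * Carbon Fraction
C = 386.4 t/ha * 0.49
C = 189.3 t C/ha

189.3


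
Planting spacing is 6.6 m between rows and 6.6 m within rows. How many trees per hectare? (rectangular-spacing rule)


Formula: TPH = 10000 m^2/ha / (spacing_x * spacing_y)
Area per tree = 6.6 m * 6.6 m = 43.56 m^2
TPH = 10000 / 43.56 = 230 trees/ha

230


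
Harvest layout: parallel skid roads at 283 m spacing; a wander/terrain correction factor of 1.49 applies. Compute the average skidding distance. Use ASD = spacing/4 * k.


Formula: ASD = (spacing / 4) * correction
Uncorrected distance = spacing / 4 = 283 / 4 = 70.75 m
ASD = 70.75 * 1.49 = 105 m

105


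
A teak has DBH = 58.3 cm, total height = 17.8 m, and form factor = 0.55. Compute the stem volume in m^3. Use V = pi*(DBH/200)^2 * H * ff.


Formula: V = pi * (DBH/200)^2 * H * ff
Radius = DBH/200 = 58.3/200 = 0.2915 m
Radius^2 = 0.2915^2 = 0.08497225 m^2
V = pi * 0.08497225 * 17.8 * 0.55
V = 2.613 m^3

2.613


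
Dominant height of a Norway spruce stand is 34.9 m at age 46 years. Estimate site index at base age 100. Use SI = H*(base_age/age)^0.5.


Formula: SI = H_dom * (base_age / age)^0.5
Age ratio = 100 / 46 = 2.17391
sqrt(age_ratio) = 1.47442
SI = 34.9 * 1.47442 = 51.5 m

51.5


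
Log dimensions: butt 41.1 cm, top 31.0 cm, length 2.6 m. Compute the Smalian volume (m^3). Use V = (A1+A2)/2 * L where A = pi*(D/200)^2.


Smalian: V = (A1 + A2)/2 * L,  A = pi*(D/200)^2
A1 = pi*(41.1/200)^2 = 0.13267 m^2
A2 = pi*(31.0/200)^2 = 0.075477 m^2
V = (0.13267+0.075477)/2*2.6 = 0.2706 m^3

0.2706


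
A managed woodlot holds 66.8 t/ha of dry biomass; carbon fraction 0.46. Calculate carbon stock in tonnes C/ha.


Formula: Carbon Stock = Biomass * Carbon Fraction
C = 66.8 t/ha * 0.46
C = 30.7 t C/ha

30.7


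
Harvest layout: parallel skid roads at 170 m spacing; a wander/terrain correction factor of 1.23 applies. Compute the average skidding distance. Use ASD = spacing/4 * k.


Formula: ASD = (spacing / 4) * correction
Uncorrected distance = spacing / 4 = 170 / 4 = 42.5 m
ASD = 42.5 * 1.23 = 52 m

52


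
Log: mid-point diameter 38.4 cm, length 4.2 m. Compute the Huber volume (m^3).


Huber: V = Am * L,  Am = pi*(Dm/200)^2
Am = pi*(38.4/200)^2 = 0.115812 m^2
V = 0.115812*4.2 = 0.4864 m^3

0.4864


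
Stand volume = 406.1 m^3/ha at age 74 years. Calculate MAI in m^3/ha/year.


Formula: MAI = Total Volume / Stand Age
MAI = 406.1 m^3/ha / 74 years
MAI = 5.49 m^3/ha/year

5.49


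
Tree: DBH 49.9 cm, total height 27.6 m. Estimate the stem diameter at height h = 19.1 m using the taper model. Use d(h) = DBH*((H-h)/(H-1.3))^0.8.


Taper: d(h) = DBH * ((H - h) / (H - 1.3))^0.8
Numerator = H - h = 27.6 - 19.1 = 8.5 m
Denominator = H - 1.3 = 27.6 - 1.3 = 26.3 m
Ratio = 8.5 / 26.3 = 0.32319
d = 49.9 * 0.32319^0.8 = 20.2 cm

20.2


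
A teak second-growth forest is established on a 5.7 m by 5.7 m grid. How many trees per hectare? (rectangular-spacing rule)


Formula: TPH = 10000 m^2/ha / (spacing_x * spacing_y)
Area per tree = 5.7 m * 5.7 m = 32.49 m^2
TPH = 10000 / 32.49 = 308 trees/ha

308


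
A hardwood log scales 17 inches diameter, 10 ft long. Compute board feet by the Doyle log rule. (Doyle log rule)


Doyle: BF = (D - 4)^2 * L / 16
Adjusted diameter = 17 - 4 = 13 in
(D-4)^2 = 13^2 = 169
BF = 169 * 10 / 16 = 106 BF

106


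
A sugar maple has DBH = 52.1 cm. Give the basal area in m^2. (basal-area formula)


Formula: BA = pi * (DBH/2)^2 / 10000  (cm^2 to m^2)
Radius = DBH/2 = 52.1/2 = 26.05 cm
BA = pi * 26.05^2 / 10000
   = 2131.8926 cm^2 / 10000
   = 0.2132 m^2

0.2132


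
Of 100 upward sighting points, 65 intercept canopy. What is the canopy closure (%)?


Formula: Canopy closure = covered points / total points * 100
Closure = 65 / 100 * 100
Closure = 0.65 * 100 = 65.0%

65.0


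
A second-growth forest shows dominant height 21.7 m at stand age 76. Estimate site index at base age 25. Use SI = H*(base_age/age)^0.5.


Formula: SI = H_dom * (base_age / age)^0.5
Age ratio = 25 / 76 = 0.32895
sqrt(age_ratio) = 0.57354
SI = 21.7 * 0.57354 = 12.4 m

12.4


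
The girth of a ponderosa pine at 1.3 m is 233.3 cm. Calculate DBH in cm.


Formula: DBH = C / pi
DBH = 233.3 / pi
pi = 3.14159...
DBH = 74.3 cm

74.3


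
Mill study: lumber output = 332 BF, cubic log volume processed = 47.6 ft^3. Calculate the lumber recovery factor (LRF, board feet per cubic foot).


Formula: LRF = Lumber Output (BF) / Log Input (ft^3)
LRF = 332 BF / 47.6 ft^3
LRF = 6.97 BF/ft^3

6.97


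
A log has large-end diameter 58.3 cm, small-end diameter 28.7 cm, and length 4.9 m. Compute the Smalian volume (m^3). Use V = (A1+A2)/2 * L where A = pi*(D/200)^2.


Smalian: V = (A1 + A2)/2 * L,  A = pi*(D/200)^2
A1 = pi*(58.3/200)^2 = 0.266948 m^2
A2 = pi*(28.7/200)^2 = 0.064692 m^2
V = (0.266948+0.064692)/2*4.9 = 0.8125 m^3

0.8125


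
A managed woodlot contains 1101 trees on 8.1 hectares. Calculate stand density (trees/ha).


Formula: Stand Density = N_trees / Area_ha
Density = 1101 trees / 8.1 ha
Density = 136 trees/ha

136


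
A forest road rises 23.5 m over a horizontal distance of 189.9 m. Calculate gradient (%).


Formula: Gradient = rise / run * 100
Gradient = 23.5 / 189.9 * 100 = 12.4%

12.4


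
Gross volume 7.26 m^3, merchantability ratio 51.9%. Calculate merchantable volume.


Formula: MV = V_total * (merchantable_pct / 100)
Merchantable fraction = 51.9% / 100 = 0.519
MV = 7.26 m^3 * 0.519 = 3.768 m^3

3.768


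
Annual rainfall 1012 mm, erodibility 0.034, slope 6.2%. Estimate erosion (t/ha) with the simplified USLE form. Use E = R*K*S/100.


Formula: E = R * K * S / 100  (simplified USLE)
R * K = 1012 * 0.034 = 34.408
E = 34.408 * 6.2 / 100 = 2.13 t/ha

2.13


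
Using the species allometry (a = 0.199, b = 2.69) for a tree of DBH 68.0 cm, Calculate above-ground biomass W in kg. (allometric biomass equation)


Formula: W = a * DBH^b  (allometric power law)
DBH^b = 68.0^2.69 = 85005.8815
W = 0.199 * 85005.8815 = 16916.2 kg

16916.2


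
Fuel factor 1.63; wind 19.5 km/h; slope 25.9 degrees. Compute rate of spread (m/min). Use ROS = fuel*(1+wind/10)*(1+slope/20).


Formula: ROS = fuel * (1 + wind/10) * (1 + slope/20)
Wind factor = 1 + 19.5/10 = 2.95
Slope factor = 1 + 25.9/20 = 2.295
ROS = 1.63 * 2.95 * 2.295 = 11.04 m/min

11.04


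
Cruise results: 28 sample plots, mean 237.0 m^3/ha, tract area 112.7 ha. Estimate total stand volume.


Formula: Total Volume = Mean Volume per ha * Total Area
Total Volume = 237.0 m^3/ha * 112.7 ha
Total Volume = 26710 m^3

26710


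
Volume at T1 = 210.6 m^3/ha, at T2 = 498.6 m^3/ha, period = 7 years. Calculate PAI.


Formula: PAI = (V_T2 - V_T1) / (T2 - T1)
Volume increment = 498.6 - 210.6 = 288.0 m^3/ha
PAI = 288.0 / 7 = 41.14 m^3/ha/year

41.14


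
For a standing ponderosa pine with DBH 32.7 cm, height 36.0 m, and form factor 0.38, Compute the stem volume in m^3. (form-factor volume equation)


Formula: V = pi * (DBH/200)^2 * H * ff
Radius = DBH/200 = 32.7/200 = 0.1635 m
Radius^2 = 0.1635^2 = 0.02673225 m^2
V = pi * 0.02673225 * 36.0 * 0.38
V = 1.149 m^3

1.149


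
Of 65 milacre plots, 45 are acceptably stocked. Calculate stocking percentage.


Formula: Stocking % = stocked plots / total plots * 100
Stocking = 45 / 65 * 100
Stocking = 0.6923 * 100 = 69.2%

69.2


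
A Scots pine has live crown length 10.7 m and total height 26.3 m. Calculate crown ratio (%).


Formula: Crown Ratio = (Crown Length / Total Height) * 100
CR = (10.7 m / 26.3 m) * 100
CR = 0.4068 * 100 = 40.7%

40.7


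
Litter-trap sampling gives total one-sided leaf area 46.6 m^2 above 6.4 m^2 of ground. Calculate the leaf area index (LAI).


Formula: LAI = total leaf area / ground area  (dimensionless)
LAI = 46.6 m^2 / 6.4 m^2
LAI = 7.28

7.28


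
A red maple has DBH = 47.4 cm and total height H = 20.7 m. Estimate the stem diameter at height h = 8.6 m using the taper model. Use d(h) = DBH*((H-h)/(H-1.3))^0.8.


Taper: d(h) = DBH * ((H - h) / (H - 1.3))^0.8
Numerator = H - h = 20.7 - 8.6 = 12.1 m
Denominator = H - 1.3 = 20.7 - 1.3 = 19.4 m
Ratio = 12.1 / 19.4 = 0.62371
d = 47.4 * 0.62371^0.8 = 32.5 cm

32.5


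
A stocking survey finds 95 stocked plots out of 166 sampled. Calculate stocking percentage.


Formula: Stocking % = stocked plots / total plots * 100
Stocking = 95 / 166 * 100
Stocking = 0.5723 * 100 = 57.2%

57.2


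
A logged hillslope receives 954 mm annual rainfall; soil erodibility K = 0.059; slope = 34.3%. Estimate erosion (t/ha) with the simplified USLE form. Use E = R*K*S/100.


Formula: E = R * K * S / 100  (simplified USLE)
R * K = 954 * 0.059 = 56.286
E = 56.286 * 34.3 / 100 = 19.31 t/ha

19.31


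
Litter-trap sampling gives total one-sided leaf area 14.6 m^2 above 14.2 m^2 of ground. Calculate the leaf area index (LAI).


Formula: LAI = total leaf area / ground area  (dimensionless)
LAI = 14.6 m^2 / 14.2 m^2
LAI = 1.03

1.03


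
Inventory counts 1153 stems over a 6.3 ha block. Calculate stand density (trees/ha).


Formula: Stand Density = N_trees / Area_ha
Density = 1153 trees / 6.3 ha
Density = 183 trees/ha

183


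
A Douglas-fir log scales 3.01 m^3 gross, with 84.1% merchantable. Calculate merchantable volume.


Formula: MV = V_total * (merchantable_pct / 100)
Merchantable fraction = 84.1% / 100 = 0.841
MV = 3.01 m^3 * 0.841 = 2.531 m^3

2.531


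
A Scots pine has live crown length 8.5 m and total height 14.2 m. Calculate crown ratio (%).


Formula: Crown Ratio = (Crown Length / Total Height) * 100
CR = (8.5 m / 14.2 m) * 100
CR = 0.5986 * 100 = 59.9%

59.9


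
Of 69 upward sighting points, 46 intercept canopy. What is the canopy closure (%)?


Formula: Canopy closure = covered points / total points * 100
Closure = 46 / 69 * 100
Closure = 0.6667 * 100 = 66.7%

66.7


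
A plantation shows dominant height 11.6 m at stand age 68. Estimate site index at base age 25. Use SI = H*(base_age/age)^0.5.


Formula: SI = H_dom * (base_age / age)^0.5
Age ratio = 25 / 68 = 0.36765
sqrt(age_ratio) = 0.60634
SI = 11.6 * 0.60634 = 7.0 m

7.0


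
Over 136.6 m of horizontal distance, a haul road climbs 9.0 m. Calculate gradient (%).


Formula: Gradient = rise / run * 100
Gradient = 9.0 / 136.6 * 100 = 6.6%

6.6


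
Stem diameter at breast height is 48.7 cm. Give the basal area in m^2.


Formula: BA = pi * (DBH/2)^2 / 10000  (cm^2 to m^2)
Radius = DBH/2 = 48.7/2 = 24.35 cm
BA = pi * 24.35^2 / 10000
   = 1862.721 cm^2 / 10000
   = 0.1863 m^2

0.1863


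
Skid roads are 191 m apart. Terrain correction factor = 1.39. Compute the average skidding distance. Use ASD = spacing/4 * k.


Formula: ASD = (spacing / 4) * correction
Uncorrected distance = spacing / 4 = 191 / 4 = 47.75 m
ASD = 47.75 * 1.39 = 66 m

66


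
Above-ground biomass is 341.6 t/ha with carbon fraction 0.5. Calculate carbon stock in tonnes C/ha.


Formula: Carbon Stock = Biomass * Carbon Fraction
C = 341.6 t/ha * 0.5
C = 170.8 t C/ha

170.8


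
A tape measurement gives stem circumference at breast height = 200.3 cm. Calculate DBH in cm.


Formula: DBH = C / pi
DBH = 200.3 / pi
pi = 3.14159...
DBH = 63.8 cm

63.8


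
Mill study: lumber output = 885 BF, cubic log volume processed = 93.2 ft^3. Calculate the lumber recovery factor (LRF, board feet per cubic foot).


Formula: LRF = Lumber Output (BF) / Log Input (ft^3)
LRF = 885 BF / 93.2 ft^3
LRF = 9.5 BF/ft^3

9.5


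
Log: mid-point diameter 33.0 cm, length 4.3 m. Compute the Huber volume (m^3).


Huber: V = Am * L,  Am = pi*(Dm/200)^2
Am = pi*(33.0/200)^2 = 0.08553 m^2
V = 0.08553*4.3 = 0.3678 m^3

0.3678


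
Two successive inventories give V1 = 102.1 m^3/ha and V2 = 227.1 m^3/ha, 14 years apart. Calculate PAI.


Formula: PAI = (V_T2 - V_T1) / (T2 - T1)
Volume increment = 227.1 - 102.1 = 125.0 m^3/ha
PAI = 125.0 / 14 = 8.93 m^3/ha/year

8.93


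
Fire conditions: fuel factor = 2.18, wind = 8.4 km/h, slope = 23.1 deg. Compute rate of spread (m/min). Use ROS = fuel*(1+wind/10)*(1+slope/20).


Formula: ROS = fuel * (1 + wind/10) * (1 + slope/20)
Wind factor = 1 + 8.4/10 = 1.84
Slope factor = 1 + 23.1/20 = 2.155
ROS = 2.18 * 1.84 * 2.155 = 8.64 m/min

8.64


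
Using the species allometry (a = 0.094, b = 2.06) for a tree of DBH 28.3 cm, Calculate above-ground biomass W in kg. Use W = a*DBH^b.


Formula: W = a * DBH^b  (allometric power law)
DBH^b = 28.3^2.06 = 978.7687
W = 0.094 * 978.7687 = 92.0 kg

92.0


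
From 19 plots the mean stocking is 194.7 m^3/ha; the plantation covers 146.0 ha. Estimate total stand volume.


Formula: Total Volume = Mean Volume per ha * Total Area
Total Volume = 194.7 m^3/ha * 146.0 ha
Total Volume = 28426 m^3

28426


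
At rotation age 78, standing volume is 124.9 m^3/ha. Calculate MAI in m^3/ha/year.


Formula: MAI = Total Volume / Stand Age
MAI = 124.9 m^3/ha / 78 years
MAI = 1.6 m^3/ha/year

1.6


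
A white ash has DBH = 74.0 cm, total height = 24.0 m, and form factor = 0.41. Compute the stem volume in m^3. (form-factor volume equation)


Formula: V = pi * (DBH/200)^2 * H * ff
Radius = DBH/200 = 74.0/200 = 0.37 m
Radius^2 = 0.37^2 = 0.1369 m^2
V = pi * 0.1369 * 24.0 * 0.41
V = 4.232 m^3

4.232


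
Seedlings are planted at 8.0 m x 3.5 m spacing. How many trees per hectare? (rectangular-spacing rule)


Formula: TPH = 10000 m^2/ha / (spacing_x * spacing_y)
Area per tree = 8.0 m * 3.5 m = 28.0 m^2
TPH = 10000 / 28.0 = 357 trees/ha

357


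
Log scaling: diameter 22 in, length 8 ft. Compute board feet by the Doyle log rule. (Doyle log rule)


Doyle: BF = (D - 4)^2 * L / 16
Adjusted diameter = 22 - 4 = 18 in
(D-4)^2 = 18^2 = 324
BF = 324 * 8 / 16 = 162 BF

162


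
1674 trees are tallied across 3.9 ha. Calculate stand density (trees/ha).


Formula: Stand Density = N_trees / Area_ha
Density = 1674 trees / 3.9 ha
Density = 429 trees/ha

429


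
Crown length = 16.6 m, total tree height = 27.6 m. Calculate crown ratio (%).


Formula: Crown Ratio = (Crown Length / Total Height) * 100
CR = (16.6 m / 27.6 m) * 100
CR = 0.6014 * 100 = 60.1%

60.1


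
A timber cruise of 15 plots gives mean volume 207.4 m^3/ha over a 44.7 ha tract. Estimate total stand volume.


Formula: Total Volume = Mean Volume per ha * Total Area
Total Volume = 207.4 m^3/ha * 44.7 ha
Total Volume = 9271 m^3

9271


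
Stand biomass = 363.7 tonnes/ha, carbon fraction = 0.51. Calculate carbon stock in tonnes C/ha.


Formula: Carbon Stock = Biomass * Carbon Fraction
C = 363.7 t/ha * 0.51
C = 185.5 t C/ha

185.5


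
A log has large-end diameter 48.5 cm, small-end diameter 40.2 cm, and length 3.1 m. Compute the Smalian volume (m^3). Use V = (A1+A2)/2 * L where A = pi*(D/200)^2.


Smalian: V = (A1 + A2)/2 * L,  A = pi*(D/200)^2
A1 = pi*(48.5/200)^2 = 0.184745 m^2
A2 = pi*(40.2/200)^2 = 0.126923 m^2
V = (0.184745+0.126923)/2*3.1 = 0.4831 m^3

0.4831


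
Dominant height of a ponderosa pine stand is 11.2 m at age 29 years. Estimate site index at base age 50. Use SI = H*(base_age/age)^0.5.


Formula: SI = H_dom * (base_age / age)^0.5
Age ratio = 50 / 29 = 1.72414
sqrt(age_ratio) = 1.31306
SI = 11.2 * 1.31306 = 14.7 m

14.7


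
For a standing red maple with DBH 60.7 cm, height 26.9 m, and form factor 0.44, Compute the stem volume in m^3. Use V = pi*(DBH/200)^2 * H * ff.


Formula: V = pi * (DBH/200)^2 * H * ff
Radius = DBH/200 = 60.7/200 = 0.3035 m
Radius^2 = 0.3035^2 = 0.09211225 m^2
V = pi * 0.09211225 * 26.9 * 0.44
V = 3.425 m^3

3.425


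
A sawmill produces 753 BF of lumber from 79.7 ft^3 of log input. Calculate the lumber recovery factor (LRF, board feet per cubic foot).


Formula: LRF = Lumber Output (BF) / Log Input (ft^3)
LRF = 753 BF / 79.7 ft^3
LRF = 9.45 BF/ft^3

9.45


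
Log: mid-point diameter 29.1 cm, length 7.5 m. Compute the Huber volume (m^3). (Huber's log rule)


Huber: V = Am * L,  Am = pi*(Dm/200)^2
Am = pi*(29.1/200)^2 = 0.066508 m^2
V = 0.066508*7.5 = 0.4988 m^3

0.4988


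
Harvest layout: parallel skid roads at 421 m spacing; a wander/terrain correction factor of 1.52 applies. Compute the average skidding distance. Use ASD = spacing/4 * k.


Formula: ASD = (spacing / 4) * correction
Uncorrected distance = spacing / 4 = 421 / 4 = 105.25 m
ASD = 105.25 * 1.52 = 160 m

160


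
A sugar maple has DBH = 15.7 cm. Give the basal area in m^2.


Formula: BA = pi * (DBH/2)^2 / 10000  (cm^2 to m^2)
Radius = DBH/2 = 15.7/2 = 7.85 cm
BA = pi * 7.85^2 / 10000
   = 193.5928 cm^2 / 10000
   = 0.0194 m^2

0.0194


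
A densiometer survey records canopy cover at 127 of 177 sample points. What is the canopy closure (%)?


Formula: Canopy closure = covered points / total points * 100
Closure = 127 / 177 * 100
Closure = 0.7175 * 100 = 71.8%

71.8


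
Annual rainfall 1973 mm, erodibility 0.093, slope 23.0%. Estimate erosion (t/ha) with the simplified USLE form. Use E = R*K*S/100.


Formula: E = R * K * S / 100  (simplified USLE)
R * K = 1973 * 0.093 = 183.489
E = 183.489 * 23.0 / 100 = 42.2 t/ha

42.2


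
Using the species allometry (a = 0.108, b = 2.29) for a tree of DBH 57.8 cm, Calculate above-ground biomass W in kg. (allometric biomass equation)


Formula: W = a * DBH^b  (allometric power law)
DBH^b = 57.8^2.29 = 10834.6466
W = 0.108 * 10834.6466 = 1170.1 kg

1170.1


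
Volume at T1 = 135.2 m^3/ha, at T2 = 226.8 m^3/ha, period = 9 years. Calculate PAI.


Formula: PAI = (V_T2 - V_T1) / (T2 - T1)
Volume increment = 226.8 - 135.2 = 91.6 m^3/ha
PAI = 91.6 / 9 = 10.18 m^3/ha/year

10.18


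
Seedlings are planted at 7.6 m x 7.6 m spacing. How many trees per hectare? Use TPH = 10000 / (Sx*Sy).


Formula: TPH = 10000 m^2/ha / (spacing_x * spacing_y)
Area per tree = 7.6 m * 7.6 m = 57.76 m^2
TPH = 10000 / 57.76 = 173 trees/ha

173


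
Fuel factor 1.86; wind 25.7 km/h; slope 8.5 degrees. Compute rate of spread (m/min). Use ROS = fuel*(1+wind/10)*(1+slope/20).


Formula: ROS = fuel * (1 + wind/10) * (1 + slope/20)
Wind factor = 1 + 25.7/10 = 3.57
Slope factor = 1 + 8.5/20 = 1.425
ROS = 1.86 * 3.57 * 1.425 = 9.46 m/min

9.46


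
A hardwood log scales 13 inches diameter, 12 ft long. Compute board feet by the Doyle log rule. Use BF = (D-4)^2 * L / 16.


Doyle: BF = (D - 4)^2 * L / 16
Adjusted diameter = 13 - 4 = 9 in
(D-4)^2 = 9^2 = 81
BF = 81 * 12 / 16 = 61 BF

61


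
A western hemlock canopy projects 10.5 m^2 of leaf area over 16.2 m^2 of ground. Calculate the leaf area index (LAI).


Formula: LAI = total leaf area / ground area  (dimensionless)
LAI = 10.5 m^2 / 16.2 m^2
LAI = 0.65

0.65


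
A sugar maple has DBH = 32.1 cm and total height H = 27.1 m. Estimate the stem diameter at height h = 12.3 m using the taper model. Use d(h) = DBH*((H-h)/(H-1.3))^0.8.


Taper: d(h) = DBH * ((H - h) / (H - 1.3))^0.8
Numerator = H - h = 27.1 - 12.3 = 14.8 m
Denominator = H - 1.3 = 27.1 - 1.3 = 25.8 m
Ratio = 14.8 / 25.8 = 0.57364
d = 32.1 * 0.57364^0.8 = 20.6 cm

20.6


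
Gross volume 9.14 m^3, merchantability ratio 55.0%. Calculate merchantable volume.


Formula: MV = V_total * (merchantable_pct / 100)
Merchantable fraction = 55.0% / 100 = 0.55
MV = 9.14 m^3 * 0.55 = 5.027 m^3

5.027


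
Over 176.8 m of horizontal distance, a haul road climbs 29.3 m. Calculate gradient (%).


Formula: Gradient = rise / run * 100
Gradient = 29.3 / 176.8 * 100 = 16.6%

16.6


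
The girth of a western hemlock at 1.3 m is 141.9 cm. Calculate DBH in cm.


Formula: DBH = C / pi
DBH = 141.9 / pi
pi = 3.14159...
DBH = 45.2 cm

45.2


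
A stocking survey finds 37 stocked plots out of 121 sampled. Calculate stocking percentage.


Formula: Stocking % = stocked plots / total plots * 100
Stocking = 37 / 121 * 100
Stocking = 0.3058 * 100 = 30.6%

30.6


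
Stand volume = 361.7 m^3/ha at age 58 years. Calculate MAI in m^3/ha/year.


Formula: MAI = Total Volume / Stand Age
MAI = 361.7 m^3/ha / 58 years
MAI = 6.24 m^3/ha/year

6.24


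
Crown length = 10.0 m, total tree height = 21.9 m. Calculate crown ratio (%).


Formula: Crown Ratio = (Crown Length / Total Height) * 100
CR = (10.0 m / 21.9 m) * 100
CR = 0.4566 * 100 = 45.7%

45.7


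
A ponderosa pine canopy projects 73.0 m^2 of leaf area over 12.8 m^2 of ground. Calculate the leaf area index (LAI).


Formula: LAI = total leaf area / ground area  (dimensionless)
LAI = 73.0 m^2 / 12.8 m^2
LAI = 5.7

5.7


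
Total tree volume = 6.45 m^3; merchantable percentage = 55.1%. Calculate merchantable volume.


Formula: MV = V_total * (merchantable_pct / 100)
Merchantable fraction = 55.1% / 100 = 0.551
MV = 6.45 m^3 * 0.551 = 3.554 m^3

3.554


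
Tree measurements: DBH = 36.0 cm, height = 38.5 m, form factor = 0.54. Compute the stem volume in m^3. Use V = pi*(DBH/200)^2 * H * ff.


Formula: V = pi * (DBH/200)^2 * H * ff
Radius = DBH/200 = 36.0/200 = 0.18 m
Radius^2 = 0.18^2 = 0.0324 m^2
V = pi * 0.0324 * 38.5 * 0.54
V = 2.116 m^3

2.116


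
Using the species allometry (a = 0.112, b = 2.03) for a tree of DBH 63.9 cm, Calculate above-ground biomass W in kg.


Formula: W = a * DBH^b  (allometric power law)
DBH^b = 63.9^2.03 = 4625.5858
W = 0.112 * 4625.5858 = 518.1 kg

518.1


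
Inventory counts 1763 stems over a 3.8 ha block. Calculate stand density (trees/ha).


Formula: Stand Density = N_trees / Area_ha
Density = 1763 trees / 3.8 ha
Density = 464 trees/ha

464


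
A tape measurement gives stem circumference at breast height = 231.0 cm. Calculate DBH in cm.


Formula: DBH = C / pi
DBH = 231.0 / pi
pi = 3.14159...
DBH = 73.5 cm

73.5


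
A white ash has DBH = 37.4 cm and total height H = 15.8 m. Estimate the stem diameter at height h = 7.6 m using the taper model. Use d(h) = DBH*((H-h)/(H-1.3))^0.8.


Taper: d(h) = DBH * ((H - h) / (H - 1.3))^0.8
Numerator = H - h = 15.8 - 7.6 = 8.2 m
Denominator = H - 1.3 = 15.8 - 1.3 = 14.5 m
Ratio = 8.2 / 14.5 = 0.56552
d = 37.4 * 0.56552^0.8 = 23.7 cm

23.7


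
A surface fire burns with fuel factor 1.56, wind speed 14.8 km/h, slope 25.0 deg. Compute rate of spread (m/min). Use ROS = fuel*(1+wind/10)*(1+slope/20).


Formula: ROS = fuel * (1 + wind/10) * (1 + slope/20)
Wind factor = 1 + 14.8/10 = 2.48
Slope factor = 1 + 25.0/20 = 2.25
ROS = 1.56 * 2.48 * 2.25 = 8.7 m/min

8.7


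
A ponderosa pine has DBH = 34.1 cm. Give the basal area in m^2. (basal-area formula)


Formula: BA = pi * (DBH/2)^2 / 10000  (cm^2 to m^2)
Radius = DBH/2 = 34.1/2 = 17.05 cm
BA = pi * 17.05^2 / 10000
   = 913.2688 cm^2 / 10000
   = 0.0913 m^2

0.0913


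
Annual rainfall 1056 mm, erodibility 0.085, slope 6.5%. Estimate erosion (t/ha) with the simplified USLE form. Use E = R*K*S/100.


Formula: E = R * K * S / 100  (simplified USLE)
R * K = 1056 * 0.085 = 89.76
E = 89.76 * 6.5 / 100 = 5.83 t/ha

5.83


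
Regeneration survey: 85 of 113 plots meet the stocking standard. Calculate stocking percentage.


Formula: Stocking % = stocked plots / total plots * 100
Stocking = 85 / 113 * 100
Stocking = 0.7522 * 100 = 75.2%

75.2


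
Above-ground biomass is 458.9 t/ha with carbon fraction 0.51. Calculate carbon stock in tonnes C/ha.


Formula: Carbon Stock = Biomass * Carbon Fraction
C = 458.9 t/ha * 0.51
C = 234.0 t C/ha

234.0


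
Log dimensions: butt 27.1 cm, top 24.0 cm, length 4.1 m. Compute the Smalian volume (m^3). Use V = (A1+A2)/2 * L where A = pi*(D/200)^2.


Smalian: V = (A1 + A2)/2 * L,  A = pi*(D/200)^2
A1 = pi*(27.1/200)^2 = 0.05768 m^2
A2 = pi*(24.0/200)^2 = 0.045239 m^2
V = (0.05768+0.045239)/2*4.1 = 0.211 m^3

0.211


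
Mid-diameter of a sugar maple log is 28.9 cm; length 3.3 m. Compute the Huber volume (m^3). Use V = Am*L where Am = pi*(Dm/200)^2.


Huber: V = Am * L,  Am = pi*(Dm/200)^2
Am = pi*(28.9/200)^2 = 0.065597 m^2
V = 0.065597*3.3 = 0.2165 m^3

0.2165


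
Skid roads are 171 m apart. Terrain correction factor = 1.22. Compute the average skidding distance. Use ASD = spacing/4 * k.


Formula: ASD = (spacing / 4) * correction
Uncorrected distance = spacing / 4 = 171 / 4 = 42.75 m
ASD = 42.75 * 1.22 = 52 m

52


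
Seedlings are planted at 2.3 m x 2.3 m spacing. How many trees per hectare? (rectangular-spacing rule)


Formula: TPH = 10000 m^2/ha / (spacing_x * spacing_y)
Area per tree = 2.3 m * 2.3 m = 5.29 m^2
TPH = 10000 / 5.29 = 1890 trees/ha

1890


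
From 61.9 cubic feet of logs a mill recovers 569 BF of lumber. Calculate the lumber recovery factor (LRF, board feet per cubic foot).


Formula: LRF = Lumber Output (BF) / Log Input (ft^3)
LRF = 569 BF / 61.9 ft^3
LRF = 9.19 BF/ft^3

9.19


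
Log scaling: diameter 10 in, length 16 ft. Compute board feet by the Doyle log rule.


Doyle: BF = (D - 4)^2 * L / 16
Adjusted diameter = 10 - 4 = 6 in
(D-4)^2 = 6^2 = 36
BF = 36 * 16 / 16 = 36 BF

36


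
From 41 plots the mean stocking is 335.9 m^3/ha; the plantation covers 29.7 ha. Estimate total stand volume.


Formula: Total Volume = Mean Volume per ha * Total Area
Total Volume = 335.9 m^3/ha * 29.7 ha
Total Volume = 9976 m^3

9976


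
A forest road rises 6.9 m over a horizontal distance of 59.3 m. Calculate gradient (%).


Formula: Gradient = rise / run * 100
Gradient = 6.9 / 59.3 * 100 = 11.6%

11.6


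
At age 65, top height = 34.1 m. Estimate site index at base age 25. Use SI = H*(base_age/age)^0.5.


Formula: SI = H_dom * (base_age / age)^0.5
Age ratio = 25 / 65 = 0.38462
sqrt(age_ratio) = 0.62017
SI = 34.1 * 0.62017 = 21.1 m

21.1


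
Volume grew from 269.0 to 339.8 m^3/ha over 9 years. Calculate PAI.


Formula: PAI = (V_T2 - V_T1) / (T2 - T1)
Volume increment = 339.8 - 269.0 = 70.8 m^3/ha
PAI = 70.8 / 9 = 7.87 m^3/ha/year

7.87


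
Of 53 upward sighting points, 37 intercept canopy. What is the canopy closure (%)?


Formula: Canopy closure = covered points / total points * 100
Closure = 37 / 53 * 100
Closure = 0.6981 * 100 = 69.8%

69.8


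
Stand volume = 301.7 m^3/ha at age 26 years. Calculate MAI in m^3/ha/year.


Formula: MAI = Total Volume / Stand Age
MAI = 301.7 m^3/ha / 26 years
MAI = 11.6 m^3/ha/year

11.6


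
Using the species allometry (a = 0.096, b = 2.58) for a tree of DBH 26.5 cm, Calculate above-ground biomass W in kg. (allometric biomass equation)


Formula: W = a * DBH^b  (allometric power law)
DBH^b = 26.5^2.58 = 4698.6636
W = 0.096 * 4698.6636 = 451.1 kg

451.1


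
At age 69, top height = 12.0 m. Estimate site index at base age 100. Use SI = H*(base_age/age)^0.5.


Formula: SI = H_dom * (base_age / age)^0.5
Age ratio = 100 / 69 = 1.44928
sqrt(age_ratio) = 1.20386
SI = 12.0 * 1.20386 = 14.4 m

14.4


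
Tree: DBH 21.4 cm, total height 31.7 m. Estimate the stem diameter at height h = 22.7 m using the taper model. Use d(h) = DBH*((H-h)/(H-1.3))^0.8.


Taper: d(h) = DBH * ((H - h) / (H - 1.3))^0.8
Numerator = H - h = 31.7 - 22.7 = 9.0 m
Denominator = H - 1.3 = 31.7 - 1.3 = 30.4 m
Ratio = 9.0 / 30.4 = 0.29605
d = 21.4 * 0.29605^0.8 = 8.1 cm

8.1


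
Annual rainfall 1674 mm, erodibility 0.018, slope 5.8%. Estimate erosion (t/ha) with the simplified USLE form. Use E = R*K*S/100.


Formula: E = R * K * S / 100  (simplified USLE)
R * K = 1674 * 0.018 = 30.132
E = 30.132 * 5.8 / 100 = 1.75 t/ha

1.75


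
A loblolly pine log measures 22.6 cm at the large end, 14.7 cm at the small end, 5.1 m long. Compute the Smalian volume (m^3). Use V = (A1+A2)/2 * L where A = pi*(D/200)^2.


Smalian: V = (A1 + A2)/2 * L,  A = pi*(D/200)^2
A1 = pi*(22.6/200)^2 = 0.040115 m^2
A2 = pi*(14.7/200)^2 = 0.016972 m^2
V = (0.040115+0.016972)/2*5.1 = 0.1456 m^3

0.1456


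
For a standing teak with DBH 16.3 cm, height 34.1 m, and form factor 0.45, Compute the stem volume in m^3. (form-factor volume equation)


Formula: V = pi * (DBH/200)^2 * H * ff
Radius = DBH/200 = 16.3/200 = 0.0815 m
Radius^2 = 0.0815^2 = 0.00664225 m^2
V = pi * 0.00664225 * 34.1 * 0.45
V = 0.32 m^3

0.32


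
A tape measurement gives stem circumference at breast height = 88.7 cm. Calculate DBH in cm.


Formula: DBH = C / pi
DBH = 88.7 / pi
pi = 3.14159...
DBH = 28.2 cm

28.2


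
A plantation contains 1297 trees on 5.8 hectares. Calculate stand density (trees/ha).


Formula: Stand Density = N_trees / Area_ha
Density = 1297 trees / 5.8 ha
Density = 224 trees/ha

224


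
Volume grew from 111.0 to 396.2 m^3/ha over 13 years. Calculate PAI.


Formula: PAI = (V_T2 - V_T1) / (T2 - T1)
Volume increment = 396.2 - 111.0 = 285.2 m^3/ha
PAI = 285.2 / 13 = 21.94 m^3/ha/year

21.94


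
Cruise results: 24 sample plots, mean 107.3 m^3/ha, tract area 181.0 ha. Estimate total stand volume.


Formula: Total Volume = Mean Volume per ha * Total Area
Total Volume = 107.3 m^3/ha * 181.0 ha
Total Volume = 19421 m^3

19421


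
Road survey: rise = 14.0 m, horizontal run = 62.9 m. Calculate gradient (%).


Formula: Gradient = rise / run * 100
Gradient = 14.0 / 62.9 * 100 = 22.3%

22.3


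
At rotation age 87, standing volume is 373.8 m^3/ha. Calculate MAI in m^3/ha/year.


Formula: MAI = Total Volume / Stand Age
MAI = 373.8 m^3/ha / 87 years
MAI = 4.3 m^3/ha/year

4.3


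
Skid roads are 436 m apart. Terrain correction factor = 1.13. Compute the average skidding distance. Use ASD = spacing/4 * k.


Formula: ASD = (spacing / 4) * correction
Uncorrected distance = spacing / 4 = 436 / 4 = 109 m
ASD = 109 * 1.13 = 123 m

123


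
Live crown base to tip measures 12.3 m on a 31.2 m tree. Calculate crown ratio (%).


Formula: Crown Ratio = (Crown Length / Total Height) * 100
CR = (12.3 m / 31.2 m) * 100
CR = 0.3942 * 100 = 39.4%

39.4


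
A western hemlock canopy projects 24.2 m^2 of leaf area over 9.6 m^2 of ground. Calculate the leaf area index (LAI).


Formula: LAI = total leaf area / ground area  (dimensionless)
LAI = 24.2 m^2 / 9.6 m^2
LAI = 2.52

2.52


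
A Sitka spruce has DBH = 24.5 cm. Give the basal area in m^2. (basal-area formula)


Formula: BA = pi * (DBH/2)^2 / 10000  (cm^2 to m^2)
Radius = DBH/2 = 24.5/2 = 12.25 cm
BA = pi * 12.25^2 / 10000
   = 471.4352 cm^2 / 10000
   = 0.0471 m^2

0.0471


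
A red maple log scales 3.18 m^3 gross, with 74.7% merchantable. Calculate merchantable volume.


Formula: MV = V_total * (merchantable_pct / 100)
Merchantable fraction = 74.7% / 100 = 0.747
MV = 3.18 m^3 * 0.747 = 2.375 m^3

2.375


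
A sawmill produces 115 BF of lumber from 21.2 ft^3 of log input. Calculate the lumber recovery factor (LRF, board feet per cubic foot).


Formula: LRF = Lumber Output (BF) / Log Input (ft^3)
LRF = 115 BF / 21.2 ft^3
LRF = 5.42 BF/ft^3

5.42


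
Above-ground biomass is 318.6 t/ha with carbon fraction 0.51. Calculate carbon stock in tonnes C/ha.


Formula: Carbon Stock = Biomass * Carbon Fraction
C = 318.6 t/ha * 0.51
C = 162.5 t C/ha

162.5


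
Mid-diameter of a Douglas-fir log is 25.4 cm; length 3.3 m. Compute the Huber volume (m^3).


Huber: V = Am * L,  Am = pi*(Dm/200)^2
Am = pi*(25.4/200)^2 = 0.050671 m^2
V = 0.050671*3.3 = 0.1672 m^3

0.1672


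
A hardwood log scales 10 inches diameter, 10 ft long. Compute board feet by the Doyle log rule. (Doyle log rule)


Doyle: BF = (D - 4)^2 * L / 16
Adjusted diameter = 10 - 4 = 6 in
(D-4)^2 = 6^2 = 36
BF = 36 * 10 / 16 = 23 BF

23


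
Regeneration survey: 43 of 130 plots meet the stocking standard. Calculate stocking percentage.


Formula: Stocking % = stocked plots / total plots * 100
Stocking = 43 / 130 * 100
Stocking = 0.3308 * 100 = 33.1%

33.1


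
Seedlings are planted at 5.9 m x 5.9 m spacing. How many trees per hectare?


Formula: TPH = 10000 m^2/ha / (spacing_x * spacing_y)
Area per tree = 5.9 m * 5.9 m = 34.81 m^2
TPH = 10000 / 34.81 = 287 trees/ha

287


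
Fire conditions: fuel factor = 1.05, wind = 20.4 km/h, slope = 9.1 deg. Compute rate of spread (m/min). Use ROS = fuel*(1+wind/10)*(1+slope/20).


Formula: ROS = fuel * (1 + wind/10) * (1 + slope/20)
Wind factor = 1 + 20.4/10 = 3.04
Slope factor = 1 + 9.1/20 = 1.455
ROS = 1.05 * 3.04 * 1.455 = 4.64 m/min

4.64


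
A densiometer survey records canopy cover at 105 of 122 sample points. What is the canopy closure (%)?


Formula: Canopy closure = covered points / total points * 100
Closure = 105 / 122 * 100
Closure = 0.8607 * 100 = 86.1%

86.1


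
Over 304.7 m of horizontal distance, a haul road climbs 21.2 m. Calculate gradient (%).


Formula: Gradient = rise / run * 100
Gradient = 21.2 / 304.7 * 100 = 7.0%

7.0


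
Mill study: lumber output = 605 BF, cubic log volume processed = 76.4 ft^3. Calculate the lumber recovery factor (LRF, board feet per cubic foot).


Formula: LRF = Lumber Output (BF) / Log Input (ft^3)
LRF = 605 BF / 76.4 ft^3
LRF = 7.92 BF/ft^3

7.92
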